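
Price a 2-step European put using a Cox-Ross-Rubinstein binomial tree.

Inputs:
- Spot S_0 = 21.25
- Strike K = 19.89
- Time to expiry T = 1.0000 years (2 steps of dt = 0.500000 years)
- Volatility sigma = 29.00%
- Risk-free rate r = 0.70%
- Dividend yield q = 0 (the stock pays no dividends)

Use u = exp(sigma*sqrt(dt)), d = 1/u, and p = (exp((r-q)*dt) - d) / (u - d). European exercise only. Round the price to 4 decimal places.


Answer: Price = V(0,0) = 1.6925

Derivation:
dt = T/N = 0.500000
u = exp(sigma*sqrt(dt)) = 1.227600; d = 1/u = 0.814598
p = (exp((r-q)*dt) - d) / (u - d) = 0.457403
Discount per step: exp(-r*dt) = 0.996506
Stock lattice S(k, i) with i counting down-moves:
  k=0: S(0,0) = 21.2500
  k=1: S(1,0) = 26.0865; S(1,1) = 17.3102
  k=2: S(2,0) = 32.0238; S(2,1) = 21.2500; S(2,2) = 14.1008
Terminal payoffs V(N, i) = max(K - S_T, 0):
  V(2,0) = 0.000000; V(2,1) = 0.000000; V(2,2) = 5.789152
Backward induction: V(k, i) = exp(-r*dt) * [p * V(k+1, i) + (1-p) * V(k+1, i+1)].
  V(1,0) = exp(-r*dt) * [p*0.000000 + (1-p)*0.000000] = 0.000000
  V(1,1) = exp(-r*dt) * [p*0.000000 + (1-p)*5.789152] = 3.130201
  V(0,0) = exp(-r*dt) * [p*0.000000 + (1-p)*3.130201] = 1.692504


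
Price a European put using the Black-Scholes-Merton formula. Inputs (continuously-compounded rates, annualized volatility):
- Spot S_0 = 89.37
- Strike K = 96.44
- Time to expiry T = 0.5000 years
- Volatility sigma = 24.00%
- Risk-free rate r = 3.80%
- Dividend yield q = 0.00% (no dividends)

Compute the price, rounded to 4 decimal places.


Answer: Price = 9.1968

Derivation:
d1 = (ln(S/K) + (r - q + 0.5*sigma^2) * T) / (sigma * sqrt(T)) = -0.25182428
d2 = d1 - sigma * sqrt(T) = -0.42152991
exp(-rT) = 0.98117936; exp(-qT) = 1.00000000
P = K * exp(-rT) * N(-d2) - S_0 * exp(-qT) * N(-d1)
N(-d1) = 0.59941156; N(-d2) = 0.66331591
P = 96.4400 * 0.98117936 * 0.66331591 - 89.3700 * 1.00000000 * 0.59941156 = 9.1968


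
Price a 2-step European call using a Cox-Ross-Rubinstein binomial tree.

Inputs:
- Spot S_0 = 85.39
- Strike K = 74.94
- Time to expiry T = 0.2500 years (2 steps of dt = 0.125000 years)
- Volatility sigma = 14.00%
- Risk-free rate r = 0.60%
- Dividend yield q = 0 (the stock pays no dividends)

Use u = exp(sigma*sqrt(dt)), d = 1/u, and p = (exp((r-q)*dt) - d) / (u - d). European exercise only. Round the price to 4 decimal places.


Answer: Price = V(0,0) = 10.5623

Derivation:
dt = T/N = 0.125000
u = exp(sigma*sqrt(dt)) = 1.050743; d = 1/u = 0.951708
p = (exp((r-q)*dt) - d) / (u - d) = 0.495204
Discount per step: exp(-r*dt) = 0.999250
Stock lattice S(k, i) with i counting down-moves:
  k=0: S(0,0) = 85.3900
  k=1: S(1,0) = 89.7229; S(1,1) = 81.2663
  k=2: S(2,0) = 94.2757; S(2,1) = 85.3900; S(2,2) = 77.3418
Terminal payoffs V(N, i) = max(S_T - K, 0):
  V(2,0) = 19.335745; V(2,1) = 10.450000; V(2,2) = 2.401760
Backward induction: V(k, i) = exp(-r*dt) * [p * V(k+1, i) + (1-p) * V(k+1, i+1)].
  V(1,0) = exp(-r*dt) * [p*19.335745 + (1-p)*10.450000] = 14.839123
  V(1,1) = exp(-r*dt) * [p*10.450000 + (1-p)*2.401760] = 6.382493
  V(0,0) = exp(-r*dt) * [p*14.839123 + (1-p)*6.382493] = 10.562326


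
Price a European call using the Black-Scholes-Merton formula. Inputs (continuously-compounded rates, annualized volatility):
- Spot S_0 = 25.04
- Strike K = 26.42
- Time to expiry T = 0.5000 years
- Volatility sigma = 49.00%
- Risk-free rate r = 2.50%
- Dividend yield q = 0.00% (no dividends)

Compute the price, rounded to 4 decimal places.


Answer: Price = 3.0149

Derivation:
d1 = (ln(S/K) + (r - q + 0.5*sigma^2) * T) / (sigma * sqrt(T)) = 0.05448546
d2 = d1 - sigma * sqrt(T) = -0.29199687
exp(-rT) = 0.98757780; exp(-qT) = 1.00000000
C = S_0 * exp(-qT) * N(d1) - K * exp(-rT) * N(d2)
N(d1) = 0.52172580; N(d2) = 0.38514451
C = 25.0400 * 1.00000000 * 0.52172580 - 26.4200 * 0.98757780 * 0.38514451 = 3.0149


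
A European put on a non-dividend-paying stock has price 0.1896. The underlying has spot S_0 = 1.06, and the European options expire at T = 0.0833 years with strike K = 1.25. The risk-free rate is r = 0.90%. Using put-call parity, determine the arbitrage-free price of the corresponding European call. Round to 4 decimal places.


Answer: Call price = 0.0005

Derivation:
Put-call parity: C - P = S_0 * exp(-qT) - K * exp(-rT).
S_0 * exp(-qT) = 1.0600 * 1.00000000 = 1.06000000
K * exp(-rT) = 1.2500 * 0.99925058 = 1.24906323
C = P + S*exp(-qT) - K*exp(-rT)
C = 0.1896 + 1.06000000 - 1.24906323 = 0.0005


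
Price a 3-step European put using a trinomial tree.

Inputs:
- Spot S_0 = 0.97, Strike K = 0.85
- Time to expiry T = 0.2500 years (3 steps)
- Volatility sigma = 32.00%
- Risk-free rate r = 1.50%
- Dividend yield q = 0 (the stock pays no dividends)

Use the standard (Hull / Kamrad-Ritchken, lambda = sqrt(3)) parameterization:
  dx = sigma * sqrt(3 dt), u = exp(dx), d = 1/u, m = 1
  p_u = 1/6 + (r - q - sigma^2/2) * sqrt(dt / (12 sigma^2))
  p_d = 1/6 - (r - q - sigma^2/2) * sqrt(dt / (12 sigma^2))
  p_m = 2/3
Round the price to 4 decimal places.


Answer: Price = V(0,0) = 0.0162

Derivation:
dt = T/N = 0.083333; dx = sigma*sqrt(3*dt) = 0.160000
u = exp(dx) = 1.173511; d = 1/u = 0.852144
p_u = 0.157240, p_m = 0.666667, p_d = 0.176094
Discount per step: exp(-r*dt) = 0.998751
Stock lattice S(k, j) with j the centered position index:
  k=0: S(0,+0) = 0.9700
  k=1: S(1,-1) = 0.8266; S(1,+0) = 0.9700; S(1,+1) = 1.1383
  k=2: S(2,-2) = 0.7044; S(2,-1) = 0.8266; S(2,+0) = 0.9700; S(2,+1) = 1.1383; S(2,+2) = 1.3358
  k=3: S(3,-3) = 0.6002; S(3,-2) = 0.7044; S(3,-1) = 0.8266; S(3,+0) = 0.9700; S(3,+1) = 1.1383; S(3,+2) = 1.3358; S(3,+3) = 1.5676
Terminal payoffs V(N, j) = max(K - S_T, 0):
  V(3,-3) = 0.249780; V(3,-2) = 0.145635; V(3,-1) = 0.023421; V(3,+0) = 0.000000; V(3,+1) = 0.000000; V(3,+2) = 0.000000; V(3,+3) = 0.000000
Backward induction: V(k, j) = exp(-r*dt) * [p_u * V(k+1, j+1) + p_m * V(k+1, j) + p_d * V(k+1, j-1)]
  V(2,-2) = exp(-r*dt) * [p_u*0.023421 + p_m*0.145635 + p_d*0.249780] = 0.144577
  V(2,-1) = exp(-r*dt) * [p_u*0.000000 + p_m*0.023421 + p_d*0.145635] = 0.041208
  V(2,+0) = exp(-r*dt) * [p_u*0.000000 + p_m*0.000000 + p_d*0.023421] = 0.004119
  V(2,+1) = exp(-r*dt) * [p_u*0.000000 + p_m*0.000000 + p_d*0.000000] = 0.000000
  V(2,+2) = exp(-r*dt) * [p_u*0.000000 + p_m*0.000000 + p_d*0.000000] = 0.000000
  V(1,-1) = exp(-r*dt) * [p_u*0.004119 + p_m*0.041208 + p_d*0.144577] = 0.053512
  V(1,+0) = exp(-r*dt) * [p_u*0.000000 + p_m*0.004119 + p_d*0.041208] = 0.009990
  V(1,+1) = exp(-r*dt) * [p_u*0.000000 + p_m*0.000000 + p_d*0.004119] = 0.000724
  V(0,+0) = exp(-r*dt) * [p_u*0.000724 + p_m*0.009990 + p_d*0.053512] = 0.016177


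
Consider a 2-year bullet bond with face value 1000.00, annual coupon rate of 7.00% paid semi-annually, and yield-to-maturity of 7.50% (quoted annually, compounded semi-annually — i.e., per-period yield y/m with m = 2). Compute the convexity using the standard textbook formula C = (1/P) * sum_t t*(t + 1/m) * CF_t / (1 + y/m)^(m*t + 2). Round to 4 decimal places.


Answer: Convexity = 4.3373

Derivation:
Coupon per period c = face * coupon_rate / m = 35.000000
Periods per year m = 2; per-period yield y/m = 0.037500
Number of cashflows N = 4
Cashflows (t years, CF_t, discount factor 1/(1+y/m)^(m*t), PV):
  t = 0.5000: CF_t = 35.000000, DF = 0.963855, PV = 33.734940
  t = 1.0000: CF_t = 35.000000, DF = 0.929017, PV = 32.515605
  t = 1.5000: CF_t = 35.000000, DF = 0.895438, PV = 31.340342
  t = 2.0000: CF_t = 1035.000000, DF = 0.863073, PV = 893.280654
Price P = sum_t PV_t = 990.871540
Convexity numerator sum_t t*(t + 1/m) * CF_t / (1+y/m)^(m*t + 2):
  t = 0.5000: term = 15.670171
  t = 1.0000: term = 45.311337
  t = 1.5000: term = 87.347157
  t = 2.0000: term = 4149.365788
Convexity = (1/P) * sum = 4297.694453 / 990.871540 = 4.337287


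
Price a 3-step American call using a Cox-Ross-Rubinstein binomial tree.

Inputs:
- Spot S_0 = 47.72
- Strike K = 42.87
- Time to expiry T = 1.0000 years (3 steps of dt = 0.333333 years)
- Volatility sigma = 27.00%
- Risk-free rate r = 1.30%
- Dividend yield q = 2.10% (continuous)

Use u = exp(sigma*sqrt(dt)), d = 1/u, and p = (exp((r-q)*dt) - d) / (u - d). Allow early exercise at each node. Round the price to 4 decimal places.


dt = T/N = 0.333333
u = exp(sigma*sqrt(dt)) = 1.168691; d = 1/u = 0.855658
p = (exp((r-q)*dt) - d) / (u - d) = 0.452600
Discount per step: exp(-r*dt) = 0.995676
Stock lattice S(k, i) with i counting down-moves:
  k=0: S(0,0) = 47.7200
  k=1: S(1,0) = 55.7699; S(1,1) = 40.8320
  k=2: S(2,0) = 65.1779; S(2,1) = 47.7200; S(2,2) = 34.9382
  k=3: S(3,0) = 76.1728; S(3,1) = 55.7699; S(3,2) = 40.8320; S(3,3) = 29.8952
Terminal payoffs V(N, i) = max(S_T - K, 0):
  V(3,0) = 33.302790; V(3,1) = 12.899949; V(3,2) = 0.000000; V(3,3) = 0.000000
Backward induction: V(k, i) = exp(-r*dt) * [p * V(k+1, i) + (1-p) * V(k+1, i+1)]; then take max(V_cont, immediate exercise) for American.
  V(2,0) = exp(-r*dt) * [p*33.302790 + (1-p)*12.899949] = 22.038570; exercise = 22.307854; V(2,0) = max -> 22.307854
  V(2,1) = exp(-r*dt) * [p*12.899949 + (1-p)*0.000000] = 5.813273; exercise = 4.850000; V(2,1) = max -> 5.813273
  V(2,2) = exp(-r*dt) * [p*0.000000 + (1-p)*0.000000] = 0.000000; exercise = 0.000000; V(2,2) = max -> 0.000000
  V(1,0) = exp(-r*dt) * [p*22.307854 + (1-p)*5.813273] = 13.221306; exercise = 12.899949; V(1,0) = max -> 13.221306
  V(1,1) = exp(-r*dt) * [p*5.813273 + (1-p)*0.000000] = 2.619711; exercise = 0.000000; V(1,1) = max -> 2.619711
  V(0,0) = exp(-r*dt) * [p*13.221306 + (1-p)*2.619711] = 7.385919; exercise = 4.850000; V(0,0) = max -> 7.385919

Answer: Price = V(0,0) = 7.3859


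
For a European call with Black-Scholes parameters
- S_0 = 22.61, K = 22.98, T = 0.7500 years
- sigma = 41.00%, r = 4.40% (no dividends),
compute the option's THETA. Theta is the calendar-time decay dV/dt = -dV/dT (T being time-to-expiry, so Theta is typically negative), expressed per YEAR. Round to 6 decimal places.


Answer: Theta = -2.520355

Derivation:
d1 = 0.2247596825; d2 = -0.1303107330
phi(d1) = 0.3889918096; exp(-qT) = 1.0000000000; exp(-rT) = 0.9675385596
Theta = -S*exp(-qT)*phi(d1)*sigma/(2*sqrt(T)) - r*K*exp(-rT)*N(d2) + q*S*exp(-qT)*N(d1)
N(d1) = 0.5889168839; N(d2) = 0.4481602944; sqrt(T) = 0.8660254038
Term 1 = -22.6100 * 1.0000000000 * 0.3889918096 * 0.4100 / (2 * 0.8660254038) = -2.0819210143
Term 2 = -0.0440 * 22.9800 * 0.9675385596 * 0.4481602944 = -0.4384341352
Term 3 = 0 (no dividend yield, q = 0)
Theta = -2.0819210143 + (-0.4384341352) + (0.0000000000) = -2.520355


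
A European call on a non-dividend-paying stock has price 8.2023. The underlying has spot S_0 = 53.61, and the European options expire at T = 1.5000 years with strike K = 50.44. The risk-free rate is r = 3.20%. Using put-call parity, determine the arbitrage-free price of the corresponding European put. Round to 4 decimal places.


Put-call parity: C - P = S_0 * exp(-qT) - K * exp(-rT).
S_0 * exp(-qT) = 53.6100 * 1.00000000 = 53.61000000
K * exp(-rT) = 50.4400 * 0.95313379 = 48.07606822
P = C - S*exp(-qT) + K*exp(-rT)
P = 8.2023 - 53.61000000 + 48.07606822 = 2.6684

Answer: Put price = 2.6684


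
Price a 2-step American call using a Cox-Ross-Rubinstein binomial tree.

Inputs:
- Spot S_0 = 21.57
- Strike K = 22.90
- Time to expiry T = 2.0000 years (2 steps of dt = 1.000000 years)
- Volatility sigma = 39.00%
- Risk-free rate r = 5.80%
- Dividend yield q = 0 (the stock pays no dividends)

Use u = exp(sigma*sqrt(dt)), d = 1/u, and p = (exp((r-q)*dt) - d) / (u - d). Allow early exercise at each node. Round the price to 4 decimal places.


dt = T/N = 1.000000
u = exp(sigma*sqrt(dt)) = 1.476981; d = 1/u = 0.677057
p = (exp((r-q)*dt) - d) / (u - d) = 0.478368
Discount per step: exp(-r*dt) = 0.943650
Stock lattice S(k, i) with i counting down-moves:
  k=0: S(0,0) = 21.5700
  k=1: S(1,0) = 31.8585; S(1,1) = 14.6041
  k=2: S(2,0) = 47.0544; S(2,1) = 21.5700; S(2,2) = 9.8878
Terminal payoffs V(N, i) = max(S_T - K, 0):
  V(2,0) = 24.154357; V(2,1) = 0.000000; V(2,2) = 0.000000
Backward induction: V(k, i) = exp(-r*dt) * [p * V(k+1, i) + (1-p) * V(k+1, i+1)]; then take max(V_cont, immediate exercise) for American.
  V(1,0) = exp(-r*dt) * [p*24.154357 + (1-p)*0.000000] = 10.903568; exercise = 8.958476; V(1,0) = max -> 10.903568
  V(1,1) = exp(-r*dt) * [p*0.000000 + (1-p)*0.000000] = 0.000000; exercise = 0.000000; V(1,1) = max -> 0.000000
  V(0,0) = exp(-r*dt) * [p*10.903568 + (1-p)*0.000000] = 4.922002; exercise = 0.000000; V(0,0) = max -> 4.922002

Answer: Price = V(0,0) = 4.9220


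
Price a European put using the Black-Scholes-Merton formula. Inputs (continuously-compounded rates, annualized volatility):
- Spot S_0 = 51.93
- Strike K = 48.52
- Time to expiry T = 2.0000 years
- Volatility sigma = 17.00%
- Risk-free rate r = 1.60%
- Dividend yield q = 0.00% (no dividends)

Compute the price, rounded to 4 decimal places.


d1 = (ln(S/K) + (r - q + 0.5*sigma^2) * T) / (sigma * sqrt(T)) = 0.53582295
d2 = d1 - sigma * sqrt(T) = 0.29540664
exp(-rT) = 0.96850658; exp(-qT) = 1.00000000
P = K * exp(-rT) * N(-d2) - S_0 * exp(-qT) * N(-d1)
N(-d1) = 0.29604046; N(-d2) = 0.38384163
P = 48.5200 * 0.96850658 * 0.38384163 - 51.9300 * 1.00000000 * 0.29604046 = 2.6641

Answer: Price = 2.6641


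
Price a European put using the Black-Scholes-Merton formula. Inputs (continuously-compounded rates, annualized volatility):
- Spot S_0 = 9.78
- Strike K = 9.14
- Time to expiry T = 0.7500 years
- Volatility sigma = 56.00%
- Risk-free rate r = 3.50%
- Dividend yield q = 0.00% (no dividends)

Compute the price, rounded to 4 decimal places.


d1 = (ln(S/K) + (r - q + 0.5*sigma^2) * T) / (sigma * sqrt(T)) = 0.43616565
d2 = d1 - sigma * sqrt(T) = -0.04880858
exp(-rT) = 0.97409154; exp(-qT) = 1.00000000
P = K * exp(-rT) * N(-d2) - S_0 * exp(-qT) * N(-d1)
N(-d1) = 0.33135827; N(-d2) = 0.51946408
P = 9.1400 * 0.97409154 * 0.51946408 - 9.7800 * 1.00000000 * 0.33135827 = 1.3842

Answer: Price = 1.3842


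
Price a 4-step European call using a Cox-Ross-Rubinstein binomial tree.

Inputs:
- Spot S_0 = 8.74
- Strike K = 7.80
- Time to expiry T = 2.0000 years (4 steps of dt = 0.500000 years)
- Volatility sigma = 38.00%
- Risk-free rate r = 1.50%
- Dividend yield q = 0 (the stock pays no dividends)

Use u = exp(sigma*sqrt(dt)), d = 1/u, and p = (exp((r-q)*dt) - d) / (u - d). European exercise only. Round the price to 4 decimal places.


Answer: Price = V(0,0) = 2.3976

Derivation:
dt = T/N = 0.500000
u = exp(sigma*sqrt(dt)) = 1.308263; d = 1/u = 0.764372
p = (exp((r-q)*dt) - d) / (u - d) = 0.447067
Discount per step: exp(-r*dt) = 0.992528
Stock lattice S(k, i) with i counting down-moves:
  k=0: S(0,0) = 8.7400
  k=1: S(1,0) = 11.4342; S(1,1) = 6.6806
  k=2: S(2,0) = 14.9590; S(2,1) = 8.7400; S(2,2) = 5.1065
  k=3: S(3,0) = 19.5703; S(3,1) = 11.4342; S(3,2) = 6.6806; S(3,3) = 3.9032
  k=4: S(4,0) = 25.6031; S(4,1) = 14.9590; S(4,2) = 8.7400; S(4,3) = 5.1065; S(4,4) = 2.9835
Terminal payoffs V(N, i) = max(S_T - K, 0):
  V(4,0) = 17.803076; V(4,1) = 7.158973; V(4,2) = 0.940000; V(4,3) = 0.000000; V(4,4) = 0.000000
Backward induction: V(k, i) = exp(-r*dt) * [p * V(k+1, i) + (1-p) * V(k+1, i+1)].
  V(3,0) = exp(-r*dt) * [p*17.803076 + (1-p)*7.158973] = 11.828558
  V(3,1) = exp(-r*dt) * [p*7.158973 + (1-p)*0.940000] = 3.692503
  V(3,2) = exp(-r*dt) * [p*0.940000 + (1-p)*0.000000] = 0.417103
  V(3,3) = exp(-r*dt) * [p*0.000000 + (1-p)*0.000000] = 0.000000
  V(2,0) = exp(-r*dt) * [p*11.828558 + (1-p)*3.692503] = 7.275100
  V(2,1) = exp(-r*dt) * [p*3.692503 + (1-p)*0.417103] = 1.867370
  V(2,2) = exp(-r*dt) * [p*0.417103 + (1-p)*0.000000] = 0.185080
  V(1,0) = exp(-r*dt) * [p*7.275100 + (1-p)*1.867370] = 4.252973
  V(1,1) = exp(-r*dt) * [p*1.867370 + (1-p)*0.185080] = 0.930175
  V(0,0) = exp(-r*dt) * [p*4.252973 + (1-p)*0.930175] = 2.397640


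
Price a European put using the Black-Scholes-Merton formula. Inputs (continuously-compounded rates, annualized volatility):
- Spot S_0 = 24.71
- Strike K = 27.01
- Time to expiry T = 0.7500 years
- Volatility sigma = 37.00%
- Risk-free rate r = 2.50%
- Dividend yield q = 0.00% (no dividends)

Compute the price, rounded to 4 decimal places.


Answer: Price = 4.2362

Derivation:
d1 = (ln(S/K) + (r - q + 0.5*sigma^2) * T) / (sigma * sqrt(T)) = -0.05901970
d2 = d1 - sigma * sqrt(T) = -0.37944910
exp(-rT) = 0.98142469; exp(-qT) = 1.00000000
P = K * exp(-rT) * N(-d2) - S_0 * exp(-qT) * N(-d1)
N(-d1) = 0.52353179; N(-d2) = 0.64782280
P = 27.0100 * 0.98142469 * 0.64782280 - 24.7100 * 1.00000000 * 0.52353179 = 4.2362


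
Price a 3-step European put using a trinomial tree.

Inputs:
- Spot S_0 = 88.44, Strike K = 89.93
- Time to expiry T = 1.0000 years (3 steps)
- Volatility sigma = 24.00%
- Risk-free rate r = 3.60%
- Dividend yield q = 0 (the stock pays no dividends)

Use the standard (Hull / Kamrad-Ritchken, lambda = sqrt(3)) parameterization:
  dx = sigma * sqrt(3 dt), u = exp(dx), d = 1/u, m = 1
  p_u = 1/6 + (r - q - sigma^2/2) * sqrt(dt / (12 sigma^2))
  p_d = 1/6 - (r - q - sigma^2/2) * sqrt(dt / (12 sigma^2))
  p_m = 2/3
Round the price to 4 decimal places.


dt = T/N = 0.333333; dx = sigma*sqrt(3*dt) = 0.240000
u = exp(dx) = 1.271249; d = 1/u = 0.786628
p_u = 0.171667, p_m = 0.666667, p_d = 0.161667
Discount per step: exp(-r*dt) = 0.988072
Stock lattice S(k, j) with j the centered position index:
  k=0: S(0,+0) = 88.4400
  k=1: S(1,-1) = 69.5694; S(1,+0) = 88.4400; S(1,+1) = 112.4293
  k=2: S(2,-2) = 54.7252; S(2,-1) = 69.5694; S(2,+0) = 88.4400; S(2,+1) = 112.4293; S(2,+2) = 142.9256
  k=3: S(3,-3) = 43.0484; S(3,-2) = 54.7252; S(3,-1) = 69.5694; S(3,+0) = 88.4400; S(3,+1) = 112.4293; S(3,+2) = 142.9256; S(3,+3) = 181.6941
Terminal payoffs V(N, j) = max(K - S_T, 0):
  V(3,-3) = 46.881630; V(3,-2) = 35.204797; V(3,-1) = 20.360632; V(3,+0) = 1.490000; V(3,+1) = 0.000000; V(3,+2) = 0.000000; V(3,+3) = 0.000000
Backward induction: V(k, j) = exp(-r*dt) * [p_u * V(k+1, j+1) + p_m * V(k+1, j) + p_d * V(k+1, j-1)]
  V(2,-2) = exp(-r*dt) * [p_u*20.360632 + p_m*35.204797 + p_d*46.881630] = 34.132249
  V(2,-1) = exp(-r*dt) * [p_u*1.490000 + p_m*20.360632 + p_d*35.204797] = 19.288128
  V(2,+0) = exp(-r*dt) * [p_u*0.000000 + p_m*1.490000 + p_d*20.360632] = 4.233856
  V(2,+1) = exp(-r*dt) * [p_u*0.000000 + p_m*0.000000 + p_d*1.490000] = 0.238010
  V(2,+2) = exp(-r*dt) * [p_u*0.000000 + p_m*0.000000 + p_d*0.000000] = 0.000000
  V(1,-1) = exp(-r*dt) * [p_u*4.233856 + p_m*19.288128 + p_d*34.132249] = 18.875738
  V(1,+0) = exp(-r*dt) * [p_u*0.238010 + p_m*4.233856 + p_d*19.288128] = 5.910326
  V(1,+1) = exp(-r*dt) * [p_u*0.000000 + p_m*0.238010 + p_d*4.233856] = 0.833090
  V(0,+0) = exp(-r*dt) * [p_u*0.833090 + p_m*5.910326 + p_d*18.875738] = 7.049702

Answer: Price = V(0,0) = 7.0497


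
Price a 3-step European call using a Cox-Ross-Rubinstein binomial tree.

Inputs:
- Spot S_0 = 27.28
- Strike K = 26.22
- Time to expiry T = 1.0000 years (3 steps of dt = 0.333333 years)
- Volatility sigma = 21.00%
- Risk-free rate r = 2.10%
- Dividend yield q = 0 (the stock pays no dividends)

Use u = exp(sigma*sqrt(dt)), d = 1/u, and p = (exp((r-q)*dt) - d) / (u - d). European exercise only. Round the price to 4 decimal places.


dt = T/N = 0.333333
u = exp(sigma*sqrt(dt)) = 1.128900; d = 1/u = 0.885818
p = (exp((r-q)*dt) - d) / (u - d) = 0.498624
Discount per step: exp(-r*dt) = 0.993024
Stock lattice S(k, i) with i counting down-moves:
  k=0: S(0,0) = 27.2800
  k=1: S(1,0) = 30.7964; S(1,1) = 24.1651
  k=2: S(2,0) = 34.7660; S(2,1) = 27.2800; S(2,2) = 21.4059
  k=3: S(3,0) = 39.2474; S(3,1) = 30.7964; S(3,2) = 24.1651; S(3,3) = 18.9617
Terminal payoffs V(N, i) = max(S_T - K, 0):
  V(3,0) = 13.027373; V(3,1) = 4.576387; V(3,2) = 0.000000; V(3,3) = 0.000000
Backward induction: V(k, i) = exp(-r*dt) * [p * V(k+1, i) + (1-p) * V(k+1, i+1)].
  V(2,0) = exp(-r*dt) * [p*13.027373 + (1-p)*4.576387] = 8.728936
  V(2,1) = exp(-r*dt) * [p*4.576387 + (1-p)*0.000000] = 2.265980
  V(2,2) = exp(-r*dt) * [p*0.000000 + (1-p)*0.000000] = 0.000000
  V(1,0) = exp(-r*dt) * [p*8.728936 + (1-p)*2.265980] = 5.450280
  V(1,1) = exp(-r*dt) * [p*2.265980 + (1-p)*0.000000] = 1.121991
  V(0,0) = exp(-r*dt) * [p*5.450280 + (1-p)*1.121991] = 3.257299

Answer: Price = V(0,0) = 3.2573


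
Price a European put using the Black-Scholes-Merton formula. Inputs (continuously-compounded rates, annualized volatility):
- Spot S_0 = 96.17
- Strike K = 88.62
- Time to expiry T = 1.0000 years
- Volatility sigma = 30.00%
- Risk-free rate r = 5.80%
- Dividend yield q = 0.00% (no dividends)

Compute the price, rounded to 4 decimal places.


d1 = (ln(S/K) + (r - q + 0.5*sigma^2) * T) / (sigma * sqrt(T)) = 0.61586631
d2 = d1 - sigma * sqrt(T) = 0.31586631
exp(-rT) = 0.94364995; exp(-qT) = 1.00000000
P = K * exp(-rT) * N(-d2) - S_0 * exp(-qT) * N(-d1)
N(-d1) = 0.26899138; N(-d2) = 0.37605199
P = 88.6200 * 0.94364995 * 0.37605199 - 96.1700 * 1.00000000 * 0.26899138 = 5.5789

Answer: Price = 5.5789


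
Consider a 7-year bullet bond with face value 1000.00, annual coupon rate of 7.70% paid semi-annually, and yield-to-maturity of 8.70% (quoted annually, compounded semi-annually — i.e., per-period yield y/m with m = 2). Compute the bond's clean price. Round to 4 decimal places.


Answer: Price = 948.3841

Derivation:
Coupon per period c = face * coupon_rate / m = 38.500000
Periods per year m = 2; per-period yield y/m = 0.043500
Number of cashflows N = 14
Cashflows (t years, CF_t, discount factor 1/(1+y/m)^(m*t), PV):
  t = 0.5000: CF_t = 38.500000, DF = 0.958313, PV = 36.895065
  t = 1.0000: CF_t = 38.500000, DF = 0.918365, PV = 35.357034
  t = 1.5000: CF_t = 38.500000, DF = 0.880081, PV = 33.883118
  t = 2.0000: CF_t = 38.500000, DF = 0.843393, PV = 32.470645
  t = 2.5000: CF_t = 38.500000, DF = 0.808235, PV = 31.117053
  t = 3.0000: CF_t = 38.500000, DF = 0.774543, PV = 29.819888
  t = 3.5000: CF_t = 38.500000, DF = 0.742254, PV = 28.576797
  t = 4.0000: CF_t = 38.500000, DF = 0.711312, PV = 27.385527
  t = 4.5000: CF_t = 38.500000, DF = 0.681660, PV = 26.243917
  t = 5.0000: CF_t = 38.500000, DF = 0.653244, PV = 25.149896
  t = 5.5000: CF_t = 38.500000, DF = 0.626013, PV = 24.101482
  t = 6.0000: CF_t = 38.500000, DF = 0.599916, PV = 23.096772
  t = 6.5000: CF_t = 38.500000, DF = 0.574908, PV = 22.133945
  t = 7.0000: CF_t = 1038.500000, DF = 0.550942, PV = 572.152965
Price P = sum_t PV_t = 948.384105


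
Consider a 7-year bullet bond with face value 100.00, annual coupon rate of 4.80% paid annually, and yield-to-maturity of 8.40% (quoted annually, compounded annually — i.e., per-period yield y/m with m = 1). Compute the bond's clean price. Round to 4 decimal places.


Answer: Price = 81.5108

Derivation:
Coupon per period c = face * coupon_rate / m = 4.800000
Periods per year m = 1; per-period yield y/m = 0.084000
Number of cashflows N = 7
Cashflows (t years, CF_t, discount factor 1/(1+y/m)^(m*t), PV):
  t = 1.0000: CF_t = 4.800000, DF = 0.922509, PV = 4.428044
  t = 2.0000: CF_t = 4.800000, DF = 0.851023, PV = 4.084912
  t = 3.0000: CF_t = 4.800000, DF = 0.785077, PV = 3.768369
  t = 4.0000: CF_t = 4.800000, DF = 0.724241, PV = 3.476355
  t = 5.0000: CF_t = 4.800000, DF = 0.668119, PV = 3.206969
  t = 6.0000: CF_t = 4.800000, DF = 0.616346, PV = 2.958459
  t = 7.0000: CF_t = 104.800000, DF = 0.568585, PV = 59.587657
Price P = sum_t PV_t = 81.510765


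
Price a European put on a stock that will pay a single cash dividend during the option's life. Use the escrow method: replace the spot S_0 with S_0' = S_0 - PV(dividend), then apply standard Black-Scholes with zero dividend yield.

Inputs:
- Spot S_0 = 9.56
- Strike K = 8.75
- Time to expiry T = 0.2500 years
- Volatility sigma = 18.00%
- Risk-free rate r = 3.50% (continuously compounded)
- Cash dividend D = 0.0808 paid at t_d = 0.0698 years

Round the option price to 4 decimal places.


Answer: Price = 0.0697

Derivation:
PV(D) = D * exp(-r * t_d) = 0.0808 * 0.99755998 = 0.08060285
S_0' = S_0 - PV(D) = 9.5600 - 0.08060285 = 9.47939715
d1 = (ln(S_0'/K) + (r + sigma^2/2)*T) / (sigma*sqrt(T)) = 1.03185581
d2 = d1 - sigma*sqrt(T) = 0.94185581
exp(-rT) = 0.99128817
N(-d1) = 0.15106984; N(-d2) = 0.17313323
P = K * exp(-rT) * N(-d2) - S_0' * N(-d1) = 8.7500 * 0.99128817 * 0.17313323 - 9.47939715 * 0.15106984 = 0.0697


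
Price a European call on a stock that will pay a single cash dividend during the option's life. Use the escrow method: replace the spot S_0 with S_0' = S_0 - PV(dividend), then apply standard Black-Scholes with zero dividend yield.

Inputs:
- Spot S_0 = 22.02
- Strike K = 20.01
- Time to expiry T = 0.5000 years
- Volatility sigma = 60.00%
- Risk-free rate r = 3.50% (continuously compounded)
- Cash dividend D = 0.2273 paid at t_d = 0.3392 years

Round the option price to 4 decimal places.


Answer: Price = 4.6491

Derivation:
PV(D) = D * exp(-r * t_d) = 0.2273 * 0.98819819 = 0.22461745
S_0' = S_0 - PV(D) = 22.0200 - 0.22461745 = 21.79538255
d1 = (ln(S_0'/K) + (r + sigma^2/2)*T) / (sigma*sqrt(T)) = 0.45482520
d2 = d1 - sigma*sqrt(T) = 0.03056113
exp(-rT) = 0.98265224
N(d1) = 0.67538250; N(d2) = 0.51219023
C = S_0' * N(d1) - K * exp(-rT) * N(d2) = 21.79538255 * 0.67538250 - 20.0100 * 0.98265224 * 0.51219023 = 4.6491


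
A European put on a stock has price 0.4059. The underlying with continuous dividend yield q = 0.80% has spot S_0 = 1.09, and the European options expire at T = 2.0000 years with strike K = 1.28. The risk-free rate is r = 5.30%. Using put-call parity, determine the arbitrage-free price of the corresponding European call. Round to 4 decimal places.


Put-call parity: C - P = S_0 * exp(-qT) - K * exp(-rT).
S_0 * exp(-qT) = 1.0900 * 0.98412732 = 1.07269878
K * exp(-rT) = 1.2800 * 0.89942465 = 1.15126355
C = P + S*exp(-qT) - K*exp(-rT)
C = 0.4059 + 1.07269878 - 1.15126355 = 0.3273

Answer: Call price = 0.3273


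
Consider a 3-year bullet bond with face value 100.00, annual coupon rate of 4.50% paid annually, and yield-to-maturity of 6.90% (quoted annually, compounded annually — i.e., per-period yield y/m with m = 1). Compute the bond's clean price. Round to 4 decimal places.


Answer: Price = 93.6901

Derivation:
Coupon per period c = face * coupon_rate / m = 4.500000
Periods per year m = 1; per-period yield y/m = 0.069000
Number of cashflows N = 3
Cashflows (t years, CF_t, discount factor 1/(1+y/m)^(m*t), PV):
  t = 1.0000: CF_t = 4.500000, DF = 0.935454, PV = 4.209542
  t = 2.0000: CF_t = 4.500000, DF = 0.875074, PV = 3.937831
  t = 3.0000: CF_t = 104.500000, DF = 0.818591, PV = 85.542744
Price P = sum_t PV_t = 93.690116


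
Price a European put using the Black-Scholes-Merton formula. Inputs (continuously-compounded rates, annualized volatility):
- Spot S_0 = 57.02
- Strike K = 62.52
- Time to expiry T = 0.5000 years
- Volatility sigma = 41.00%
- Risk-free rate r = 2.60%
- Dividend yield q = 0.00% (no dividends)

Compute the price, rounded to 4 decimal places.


d1 = (ln(S/K) + (r - q + 0.5*sigma^2) * T) / (sigma * sqrt(T)) = -0.12782912
d2 = d1 - sigma * sqrt(T) = -0.41774290
exp(-rT) = 0.98708414; exp(-qT) = 1.00000000
P = K * exp(-rT) * N(-d2) - S_0 * exp(-qT) * N(-d1)
N(-d1) = 0.55085790; N(-d2) = 0.66193245
P = 62.5200 * 0.98708414 * 0.66193245 - 57.0200 * 1.00000000 * 0.55085790 = 9.4396

Answer: Price = 9.4396


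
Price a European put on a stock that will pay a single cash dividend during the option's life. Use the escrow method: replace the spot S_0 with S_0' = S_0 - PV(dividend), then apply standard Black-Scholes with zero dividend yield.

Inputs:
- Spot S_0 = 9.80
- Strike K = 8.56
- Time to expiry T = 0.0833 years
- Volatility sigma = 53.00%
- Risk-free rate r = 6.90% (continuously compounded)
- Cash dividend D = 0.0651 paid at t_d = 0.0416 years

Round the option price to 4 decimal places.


Answer: Price = 0.1452

Derivation:
PV(D) = D * exp(-r * t_d) = 0.0651 * 0.99713372 = 0.06491340
S_0' = S_0 - PV(D) = 9.8000 - 0.06491340 = 9.73508660
d1 = (ln(S_0'/K) + (r + sigma^2/2)*T) / (sigma*sqrt(T)) = 0.95499892
d2 = d1 - sigma*sqrt(T) = 0.80203170
exp(-rT) = 0.99426879
N(-d1) = 0.16978912; N(-d2) = 0.21126731
P = K * exp(-rT) * N(-d2) - S_0' * N(-d1) = 8.5600 * 0.99426879 * 0.21126731 - 9.73508660 * 0.16978912 = 0.1452


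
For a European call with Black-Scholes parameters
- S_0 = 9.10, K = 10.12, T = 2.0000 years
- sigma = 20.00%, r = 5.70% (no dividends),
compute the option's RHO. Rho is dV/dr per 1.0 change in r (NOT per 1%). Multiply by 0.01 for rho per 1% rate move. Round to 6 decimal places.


Answer: Rho = 8.210221

Derivation:
d1 = 0.1688597498; d2 = -0.1139829627
phi(d1) = 0.3932949889; exp(-qT) = 1.0000000000; exp(-rT) = 0.8922579559
N(d2) = 0.4546256496
Rho = K*T*exp(-rT)*N(d2) = 10.1200 * 2.0000 * 0.8922579559 * 0.4546256496 = 8.210221


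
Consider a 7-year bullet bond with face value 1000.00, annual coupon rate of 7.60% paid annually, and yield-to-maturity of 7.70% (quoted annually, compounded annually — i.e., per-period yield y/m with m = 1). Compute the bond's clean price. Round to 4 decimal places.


Answer: Price = 994.7398

Derivation:
Coupon per period c = face * coupon_rate / m = 76.000000
Periods per year m = 1; per-period yield y/m = 0.077000
Number of cashflows N = 7
Cashflows (t years, CF_t, discount factor 1/(1+y/m)^(m*t), PV):
  t = 1.0000: CF_t = 76.000000, DF = 0.928505, PV = 70.566388
  t = 2.0000: CF_t = 76.000000, DF = 0.862122, PV = 65.521252
  t = 3.0000: CF_t = 76.000000, DF = 0.800484, PV = 60.836817
  t = 4.0000: CF_t = 76.000000, DF = 0.743254, PV = 56.487295
  t = 5.0000: CF_t = 76.000000, DF = 0.690115, PV = 52.448742
  t = 6.0000: CF_t = 76.000000, DF = 0.640775, PV = 48.698925
  t = 7.0000: CF_t = 1076.000000, DF = 0.594963, PV = 640.180363
Price P = sum_t PV_t = 994.739781


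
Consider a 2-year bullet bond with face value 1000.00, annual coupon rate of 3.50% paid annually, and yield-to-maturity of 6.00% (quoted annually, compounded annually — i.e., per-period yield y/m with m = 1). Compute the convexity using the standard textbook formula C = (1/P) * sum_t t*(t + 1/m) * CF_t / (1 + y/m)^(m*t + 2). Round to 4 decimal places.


Answer: Convexity = 5.2168

Derivation:
Coupon per period c = face * coupon_rate / m = 35.000000
Periods per year m = 1; per-period yield y/m = 0.060000
Number of cashflows N = 2
Cashflows (t years, CF_t, discount factor 1/(1+y/m)^(m*t), PV):
  t = 1.0000: CF_t = 35.000000, DF = 0.943396, PV = 33.018868
  t = 2.0000: CF_t = 1035.000000, DF = 0.889996, PV = 921.146315
Price P = sum_t PV_t = 954.165183
Convexity numerator sum_t t*(t + 1/m) * CF_t / (1+y/m)^(m*t + 2):
  t = 1.0000: term = 58.773350
  t = 2.0000: term = 4918.901649
Convexity = (1/P) * sum = 4977.674999 / 954.165183 = 5.216785


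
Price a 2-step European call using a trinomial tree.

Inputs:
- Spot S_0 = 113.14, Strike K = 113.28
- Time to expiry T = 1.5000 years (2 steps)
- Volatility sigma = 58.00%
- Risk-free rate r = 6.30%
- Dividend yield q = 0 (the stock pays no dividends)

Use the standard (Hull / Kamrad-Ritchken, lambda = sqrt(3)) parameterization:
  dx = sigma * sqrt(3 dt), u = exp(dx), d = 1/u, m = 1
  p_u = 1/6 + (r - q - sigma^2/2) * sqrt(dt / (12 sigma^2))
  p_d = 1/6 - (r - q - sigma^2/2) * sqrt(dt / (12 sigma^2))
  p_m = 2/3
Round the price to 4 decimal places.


dt = T/N = 0.750000; dx = sigma*sqrt(3*dt) = 0.870000
u = exp(dx) = 2.386911; d = 1/u = 0.418952
p_u = 0.121322, p_m = 0.666667, p_d = 0.212011
Discount per step: exp(-r*dt) = 0.953849
Stock lattice S(k, j) with j the centered position index:
  k=0: S(0,+0) = 113.1400
  k=1: S(1,-1) = 47.4002; S(1,+0) = 113.1400; S(1,+1) = 270.0551
  k=2: S(2,-2) = 19.8584; S(2,-1) = 47.4002; S(2,+0) = 113.1400; S(2,+1) = 270.0551; S(2,+2) = 644.5974
Terminal payoffs V(N, j) = max(S_T - K, 0):
  V(2,-2) = 0.000000; V(2,-1) = 0.000000; V(2,+0) = 0.000000; V(2,+1) = 156.775094; V(2,+2) = 531.317435
Backward induction: V(k, j) = exp(-r*dt) * [p_u * V(k+1, j+1) + p_m * V(k+1, j) + p_d * V(k+1, j-1)]
  V(1,-1) = exp(-r*dt) * [p_u*0.000000 + p_m*0.000000 + p_d*0.000000] = 0.000000
  V(1,+0) = exp(-r*dt) * [p_u*156.775094 + p_m*0.000000 + p_d*0.000000] = 18.142438
  V(1,+1) = exp(-r*dt) * [p_u*531.317435 + p_m*156.775094 + p_d*0.000000] = 161.178658
  V(0,+0) = exp(-r*dt) * [p_u*161.178658 + p_m*18.142438 + p_d*0.000000] = 30.188793

Answer: Price = V(0,0) = 30.1888


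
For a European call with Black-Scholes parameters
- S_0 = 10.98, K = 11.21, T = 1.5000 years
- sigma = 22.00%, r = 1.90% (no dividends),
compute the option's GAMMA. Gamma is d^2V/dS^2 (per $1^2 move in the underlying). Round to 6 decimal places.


d1 = 0.1635561378; d2 = -0.1058877340
phi(d1) = 0.3936418323; exp(-qT) = 1.0000000000; exp(-rT) = 0.9719022941
Gamma = exp(-qT) * phi(d1) / (S * sigma * sqrt(T)) = 1.0000000000 * 0.3936418323 / (10.9800 * 0.2200 * 1.2247448714) = 0.133055

Answer: Gamma = 0.133055


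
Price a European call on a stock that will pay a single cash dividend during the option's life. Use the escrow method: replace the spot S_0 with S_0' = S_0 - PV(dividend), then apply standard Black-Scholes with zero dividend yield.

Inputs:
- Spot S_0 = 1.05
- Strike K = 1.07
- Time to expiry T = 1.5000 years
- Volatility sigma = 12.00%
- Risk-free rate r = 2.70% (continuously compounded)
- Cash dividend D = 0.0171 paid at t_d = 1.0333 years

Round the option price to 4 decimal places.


PV(D) = D * exp(-r * t_d) = 0.0171 * 0.97248649 = 0.01662952
S_0' = S_0 - PV(D) = 1.0500 - 0.01662952 = 1.03337048
d1 = (ln(S_0'/K) + (r + sigma^2/2)*T) / (sigma*sqrt(T)) = 0.11204458
d2 = d1 - sigma*sqrt(T) = -0.03492480
exp(-rT) = 0.96030916
N(d1) = 0.54460597; N(d2) = 0.48606985
C = S_0' * N(d1) - K * exp(-rT) * N(d2) = 1.03337048 * 0.54460597 - 1.0700 * 0.96030916 * 0.48606985 = 0.0633

Answer: Price = 0.0633


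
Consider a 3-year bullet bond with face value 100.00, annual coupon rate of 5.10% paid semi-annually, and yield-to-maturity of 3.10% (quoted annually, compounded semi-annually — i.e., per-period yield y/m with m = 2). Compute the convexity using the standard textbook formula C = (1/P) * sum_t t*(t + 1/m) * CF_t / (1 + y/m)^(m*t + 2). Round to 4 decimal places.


Answer: Convexity = 9.3938

Derivation:
Coupon per period c = face * coupon_rate / m = 2.550000
Periods per year m = 2; per-period yield y/m = 0.015500
Number of cashflows N = 6
Cashflows (t years, CF_t, discount factor 1/(1+y/m)^(m*t), PV):
  t = 0.5000: CF_t = 2.550000, DF = 0.984737, PV = 2.511078
  t = 1.0000: CF_t = 2.550000, DF = 0.969706, PV = 2.472751
  t = 1.5000: CF_t = 2.550000, DF = 0.954905, PV = 2.435008
  t = 2.0000: CF_t = 2.550000, DF = 0.940330, PV = 2.397841
  t = 2.5000: CF_t = 2.550000, DF = 0.925977, PV = 2.361242
  t = 3.0000: CF_t = 102.550000, DF = 0.911844, PV = 93.509578
Price P = sum_t PV_t = 105.687499
Convexity numerator sum_t t*(t + 1/m) * CF_t / (1+y/m)^(m*t + 2):
  t = 0.5000: term = 1.217504
  t = 1.0000: term = 3.596762
  t = 1.5000: term = 7.083727
  t = 2.0000: term = 11.626008
  t = 2.5000: term = 17.172833
  t = 3.0000: term = 952.106526
Convexity = (1/P) * sum = 992.803360 / 105.687499 = 9.393763


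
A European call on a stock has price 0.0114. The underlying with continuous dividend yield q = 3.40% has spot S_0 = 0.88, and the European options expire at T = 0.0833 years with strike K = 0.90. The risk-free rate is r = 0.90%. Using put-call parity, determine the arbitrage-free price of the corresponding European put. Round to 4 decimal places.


Answer: Put price = 0.0332

Derivation:
Put-call parity: C - P = S_0 * exp(-qT) - K * exp(-rT).
S_0 * exp(-qT) = 0.8800 * 0.99717181 = 0.87751119
K * exp(-rT) = 0.9000 * 0.99925058 = 0.89932552
P = C - S*exp(-qT) + K*exp(-rT)
P = 0.0114 - 0.87751119 + 0.89932552 = 0.0332


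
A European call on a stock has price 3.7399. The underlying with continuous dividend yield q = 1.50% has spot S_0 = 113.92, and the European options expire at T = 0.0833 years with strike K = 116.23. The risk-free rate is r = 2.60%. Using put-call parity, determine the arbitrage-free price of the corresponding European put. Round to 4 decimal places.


Put-call parity: C - P = S_0 * exp(-qT) - K * exp(-rT).
S_0 * exp(-qT) = 113.9200 * 0.99875128 = 113.77774585
K * exp(-rT) = 116.2300 * 0.99783654 = 115.97854147
P = C - S*exp(-qT) + K*exp(-rT)
P = 3.7399 - 113.77774585 + 115.97854147 = 5.9407

Answer: Put price = 5.9407


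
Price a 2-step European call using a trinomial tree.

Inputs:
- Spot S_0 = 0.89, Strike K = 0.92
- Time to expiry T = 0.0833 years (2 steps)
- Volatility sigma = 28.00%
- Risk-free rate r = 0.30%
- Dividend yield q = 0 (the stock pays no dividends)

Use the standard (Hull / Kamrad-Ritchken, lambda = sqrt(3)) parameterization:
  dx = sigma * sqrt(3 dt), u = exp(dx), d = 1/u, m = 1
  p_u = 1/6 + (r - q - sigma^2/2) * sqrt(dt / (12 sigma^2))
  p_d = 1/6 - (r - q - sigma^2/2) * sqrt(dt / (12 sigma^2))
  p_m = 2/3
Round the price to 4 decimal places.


dt = T/N = 0.041650; dx = sigma*sqrt(3*dt) = 0.098975
u = exp(dx) = 1.104039; d = 1/u = 0.905765
p_u = 0.159050, p_m = 0.666667, p_d = 0.174283
Discount per step: exp(-r*dt) = 0.999875
Stock lattice S(k, j) with j the centered position index:
  k=0: S(0,+0) = 0.8900
  k=1: S(1,-1) = 0.8061; S(1,+0) = 0.8900; S(1,+1) = 0.9826
  k=2: S(2,-2) = 0.7302; S(2,-1) = 0.8061; S(2,+0) = 0.8900; S(2,+1) = 0.9826; S(2,+2) = 1.0848
Terminal payoffs V(N, j) = max(S_T - K, 0):
  V(2,-2) = 0.000000; V(2,-1) = 0.000000; V(2,+0) = 0.000000; V(2,+1) = 0.062595; V(2,+2) = 0.164823
Backward induction: V(k, j) = exp(-r*dt) * [p_u * V(k+1, j+1) + p_m * V(k+1, j) + p_d * V(k+1, j-1)]
  V(1,-1) = exp(-r*dt) * [p_u*0.000000 + p_m*0.000000 + p_d*0.000000] = 0.000000
  V(1,+0) = exp(-r*dt) * [p_u*0.062595 + p_m*0.000000 + p_d*0.000000] = 0.009954
  V(1,+1) = exp(-r*dt) * [p_u*0.164823 + p_m*0.062595 + p_d*0.000000] = 0.067936
  V(0,+0) = exp(-r*dt) * [p_u*0.067936 + p_m*0.009954 + p_d*0.000000] = 0.017439

Answer: Price = V(0,0) = 0.0174


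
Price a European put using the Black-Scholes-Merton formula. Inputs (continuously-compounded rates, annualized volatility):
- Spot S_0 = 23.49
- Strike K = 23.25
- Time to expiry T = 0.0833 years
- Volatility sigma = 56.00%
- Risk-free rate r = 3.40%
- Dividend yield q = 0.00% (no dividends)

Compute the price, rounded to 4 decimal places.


Answer: Price = 1.3552

Derivation:
d1 = (ln(S/K) + (r - q + 0.5*sigma^2) * T) / (sigma * sqrt(T)) = 0.16187587
d2 = d1 - sigma * sqrt(T) = 0.00025012
exp(-rT) = 0.99717181; exp(-qT) = 1.00000000
P = K * exp(-rT) * N(-d2) - S_0 * exp(-qT) * N(-d1)
N(-d1) = 0.43570180; N(-d2) = 0.49990021
P = 23.2500 * 0.99717181 * 0.49990021 - 23.4900 * 1.00000000 * 0.43570180 = 1.3552


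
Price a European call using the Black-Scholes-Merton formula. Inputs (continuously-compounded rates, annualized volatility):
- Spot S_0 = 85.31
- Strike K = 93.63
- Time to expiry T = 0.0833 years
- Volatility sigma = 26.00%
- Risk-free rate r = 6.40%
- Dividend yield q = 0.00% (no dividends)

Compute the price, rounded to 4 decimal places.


d1 = (ln(S/K) + (r - q + 0.5*sigma^2) * T) / (sigma * sqrt(T)) = -1.13155428
d2 = d1 - sigma * sqrt(T) = -1.20659480
exp(-rT) = 0.99468299; exp(-qT) = 1.00000000
C = S_0 * exp(-qT) * N(d1) - K * exp(-rT) * N(d2)
N(d1) = 0.12891094; N(d2) = 0.11379412
C = 85.3100 * 1.00000000 * 0.12891094 - 93.6300 * 0.99468299 * 0.11379412 = 0.3995

Answer: Price = 0.3995


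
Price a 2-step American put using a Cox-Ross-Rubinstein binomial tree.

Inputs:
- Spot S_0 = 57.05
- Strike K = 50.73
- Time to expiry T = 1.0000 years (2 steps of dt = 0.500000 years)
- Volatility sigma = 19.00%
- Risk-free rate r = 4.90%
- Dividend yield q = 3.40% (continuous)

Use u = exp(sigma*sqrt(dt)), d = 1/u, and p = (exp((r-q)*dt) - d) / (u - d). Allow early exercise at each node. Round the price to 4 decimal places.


dt = T/N = 0.500000
u = exp(sigma*sqrt(dt)) = 1.143793; d = 1/u = 0.874284
p = (exp((r-q)*dt) - d) / (u - d) = 0.494396
Discount per step: exp(-r*dt) = 0.975798
Stock lattice S(k, i) with i counting down-moves:
  k=0: S(0,0) = 57.0500
  k=1: S(1,0) = 65.2534; S(1,1) = 49.8779
  k=2: S(2,0) = 74.6364; S(2,1) = 57.0500; S(2,2) = 43.6074
Terminal payoffs V(N, i) = max(K - S_T, 0):
  V(2,0) = 0.000000; V(2,1) = 0.000000; V(2,2) = 7.122572
Backward induction: V(k, i) = exp(-r*dt) * [p * V(k+1, i) + (1-p) * V(k+1, i+1)]; then take max(V_cont, immediate exercise) for American.
  V(1,0) = exp(-r*dt) * [p*0.000000 + (1-p)*0.000000] = 0.000000; exercise = 0.000000; V(1,0) = max -> 0.000000
  V(1,1) = exp(-r*dt) * [p*0.000000 + (1-p)*7.122572] = 3.514045; exercise = 0.852112; V(1,1) = max -> 3.514045
  V(0,0) = exp(-r*dt) * [p*0.000000 + (1-p)*3.514045] = 1.733715; exercise = 0.000000; V(0,0) = max -> 1.733715

Answer: Price = V(0,0) = 1.7337
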